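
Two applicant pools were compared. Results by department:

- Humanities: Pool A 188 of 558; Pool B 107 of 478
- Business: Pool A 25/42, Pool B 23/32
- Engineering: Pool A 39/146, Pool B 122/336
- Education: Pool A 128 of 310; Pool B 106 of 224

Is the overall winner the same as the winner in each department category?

Humanities: Pool A 188/558 = 33.7%, Pool B 107/478 = 22.4% → Pool A
Business: Pool A 25/42 = 59.5%, Pool B 23/32 = 71.9% → Pool B
Engineering: Pool A 39/146 = 26.7%, Pool B 122/336 = 36.3% → Pool B
Education: Pool A 128/310 = 41.3%, Pool B 106/224 = 47.3% → Pool B
Overall: Pool A 380/1056 = 36.0%, Pool B 358/1070 = 33.5% → Pool A
Neither sweeps: Pool A wins 1 of 4 groups, Pool B wins 3. Pool A wins overall but not every group — no Simpson reversal.

No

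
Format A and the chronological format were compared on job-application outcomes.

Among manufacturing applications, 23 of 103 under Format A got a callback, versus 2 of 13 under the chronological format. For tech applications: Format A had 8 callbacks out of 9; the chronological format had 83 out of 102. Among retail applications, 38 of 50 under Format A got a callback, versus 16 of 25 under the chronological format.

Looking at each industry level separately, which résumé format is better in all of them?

Manufacturing: Format A 23/103 = 22.3%, the chronological format 2/13 = 15.4% → Format A
Tech: Format A 8/9 = 88.9%, the chronological format 83/102 = 81.4% → Format A
Retail: Format A 38/50 = 76.0%, the chronological format 16/25 = 64.0% → Format A
Format A has the higher rate in all 3 groups.

Format A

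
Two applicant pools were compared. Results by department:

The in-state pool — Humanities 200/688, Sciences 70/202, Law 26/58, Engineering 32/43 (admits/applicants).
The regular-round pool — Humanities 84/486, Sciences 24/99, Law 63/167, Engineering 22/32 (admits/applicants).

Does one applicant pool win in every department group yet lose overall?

No

Humanities: the in-state pool 200/688 = 29.1%, the regular-round pool 84/486 = 17.3% → the in-state pool
Sciences: the in-state pool 70/202 = 34.7%, the regular-round pool 24/99 = 24.2% → the in-state pool
Law: the in-state pool 26/58 = 44.8%, the regular-round pool 63/167 = 37.7% → the in-state pool
Engineering: the in-state pool 32/43 = 74.4%, the regular-round pool 22/32 = 68.8% → the in-state pool
Overall: the in-state pool 328/991 = 33.1%, the regular-round pool 193/784 = 24.6% → the in-state pool
The in-state pool wins overall and in every department group — no reversal.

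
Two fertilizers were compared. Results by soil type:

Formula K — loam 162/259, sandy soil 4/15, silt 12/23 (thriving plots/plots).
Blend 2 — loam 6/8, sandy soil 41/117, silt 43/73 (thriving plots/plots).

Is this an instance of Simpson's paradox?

Loam: Formula K 162/259 = 62.5%, Blend 2 6/8 = 75.0% → Blend 2
Sandy soil: Formula K 4/15 = 26.7%, Blend 2 41/117 = 35.0% → Blend 2
Silt: Formula K 12/23 = 52.2%, Blend 2 43/73 = 58.9% → Blend 2
Overall: Formula K 178/297 = 59.9%, Blend 2 90/198 = 45.5% → Formula K
Blend 2 wins each soil group but Formula K wins overall — the comparison reverses. Blend 2's plots skew toward sandy soil, which has a lower base rate.

Yes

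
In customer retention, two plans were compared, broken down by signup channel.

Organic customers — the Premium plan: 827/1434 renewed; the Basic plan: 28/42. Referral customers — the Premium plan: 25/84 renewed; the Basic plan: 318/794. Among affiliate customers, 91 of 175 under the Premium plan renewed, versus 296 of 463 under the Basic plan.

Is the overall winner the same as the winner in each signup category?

Organic: the Premium plan 827/1434 = 57.7%, the Basic plan 28/42 = 66.7% → the Basic plan
Referral: the Premium plan 25/84 = 29.8%, the Basic plan 318/794 = 40.1% → the Basic plan
Affiliate: the Premium plan 91/175 = 52.0%, the Basic plan 296/463 = 63.9% → the Basic plan
Overall: the Premium plan 943/1693 = 55.7%, the Basic plan 642/1299 = 49.4% → the Premium plan
The Basic plan wins each signup group but the Premium plan wins overall — the comparison reverses. The Basic plan's customers skew toward referral, which has a lower base rate.

No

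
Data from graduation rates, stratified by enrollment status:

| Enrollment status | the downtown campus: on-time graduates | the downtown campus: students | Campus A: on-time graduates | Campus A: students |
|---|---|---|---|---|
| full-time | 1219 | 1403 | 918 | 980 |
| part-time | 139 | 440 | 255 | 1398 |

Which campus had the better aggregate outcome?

the downtown campus

Full-time: the downtown campus 1219/1403 = 86.9%, Campus A 918/980 = 93.7% → Campus A
Part-time: the downtown campus 139/440 = 31.6%, Campus A 255/1398 = 18.2% → the downtown campus
Overall: the downtown campus 1358/1843 = 73.7%, Campus A 1173/2378 = 49.3% → the downtown campus
(Neither sweeps every enrollment group, but the downtown campus has the higher pooled rate.)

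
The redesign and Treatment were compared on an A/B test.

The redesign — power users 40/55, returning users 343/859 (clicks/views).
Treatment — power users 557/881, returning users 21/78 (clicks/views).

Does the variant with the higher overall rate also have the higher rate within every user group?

No

Power users: the redesign 40/55 = 72.7%, Treatment 557/881 = 63.2% → the redesign
Returning users: the redesign 343/859 = 39.9%, Treatment 21/78 = 26.9% → the redesign
Overall: the redesign 383/914 = 41.9%, Treatment 578/959 = 60.3% → Treatment
The redesign wins each user group but Treatment wins overall — the comparison reverses. The redesign's views skew toward returning users, which has a lower base rate.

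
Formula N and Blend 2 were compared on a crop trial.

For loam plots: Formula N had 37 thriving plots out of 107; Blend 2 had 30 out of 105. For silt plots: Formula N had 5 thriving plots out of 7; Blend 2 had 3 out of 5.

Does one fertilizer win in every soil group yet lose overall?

Loam: Formula N 37/107 = 34.6%, Blend 2 30/105 = 28.6% → Formula N
Silt: Formula N 5/7 = 71.4%, Blend 2 3/5 = 60.0% → Formula N
Overall: Formula N 42/114 = 36.8%, Blend 2 33/110 = 30.0% → Formula N
Formula N wins overall and in every soil group — no reversal.

No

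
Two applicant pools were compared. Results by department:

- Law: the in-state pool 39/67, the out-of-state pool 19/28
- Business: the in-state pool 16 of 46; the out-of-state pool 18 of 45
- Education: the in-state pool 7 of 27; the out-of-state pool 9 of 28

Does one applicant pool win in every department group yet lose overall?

No

Law: the in-state pool 39/67 = 58.2%, the out-of-state pool 19/28 = 67.9% → the out-of-state pool
Business: the in-state pool 16/46 = 34.8%, the out-of-state pool 18/45 = 40.0% → the out-of-state pool
Education: the in-state pool 7/27 = 25.9%, the out-of-state pool 9/28 = 32.1% → the out-of-state pool
Overall: the in-state pool 62/140 = 44.3%, the out-of-state pool 46/101 = 45.5% → the out-of-state pool
The out-of-state pool wins overall and in every department group — no reversal.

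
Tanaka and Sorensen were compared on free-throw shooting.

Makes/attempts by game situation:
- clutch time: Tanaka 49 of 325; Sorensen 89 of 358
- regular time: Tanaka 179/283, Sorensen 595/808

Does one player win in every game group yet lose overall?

Clutch time: Tanaka 49/325 = 15.1%, Sorensen 89/358 = 24.9% → Sorensen
Regular time: Tanaka 179/283 = 63.3%, Sorensen 595/808 = 73.6% → Sorensen
Overall: Tanaka 228/608 = 37.5%, Sorensen 684/1166 = 58.7% → Sorensen
Sorensen wins overall and in every game group — no reversal.

No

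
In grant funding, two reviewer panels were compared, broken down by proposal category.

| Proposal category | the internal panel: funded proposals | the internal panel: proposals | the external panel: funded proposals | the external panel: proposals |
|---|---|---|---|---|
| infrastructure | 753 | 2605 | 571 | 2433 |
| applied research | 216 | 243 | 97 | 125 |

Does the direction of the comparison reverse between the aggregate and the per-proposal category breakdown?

No

Infrastructure: the internal panel 753/2605 = 28.9%, the external panel 571/2433 = 23.5% → the internal panel
Applied research: the internal panel 216/243 = 88.9%, the external panel 97/125 = 77.6% → the internal panel
Overall: the internal panel 969/2848 = 34.0%, the external panel 668/2558 = 26.1% → the internal panel
The internal panel wins overall and in every proposal group — no reversal.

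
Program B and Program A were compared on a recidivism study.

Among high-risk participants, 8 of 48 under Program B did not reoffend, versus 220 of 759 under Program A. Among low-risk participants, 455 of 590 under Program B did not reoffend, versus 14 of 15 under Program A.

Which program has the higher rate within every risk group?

High-risk: Program B 8/48 = 16.7%, Program A 220/759 = 29.0% → Program A
Low-risk: Program B 455/590 = 77.1%, Program A 14/15 = 93.3% → Program A
Program A has the higher rate in both groups.

Program A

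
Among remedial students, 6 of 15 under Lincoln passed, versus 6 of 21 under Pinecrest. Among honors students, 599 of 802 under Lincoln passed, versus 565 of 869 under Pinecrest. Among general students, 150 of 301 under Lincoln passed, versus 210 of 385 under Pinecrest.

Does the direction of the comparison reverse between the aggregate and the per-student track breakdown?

No

Remedial: Lincoln 6/15 = 40.0%, Pinecrest 6/21 = 28.6% → Lincoln
Honors: Lincoln 599/802 = 74.7%, Pinecrest 565/869 = 65.0% → Lincoln
General: Lincoln 150/301 = 49.8%, Pinecrest 210/385 = 54.5% → Pinecrest
Overall: Lincoln 755/1118 = 67.5%, Pinecrest 781/1275 = 61.3% → Lincoln
Neither sweeps: Lincoln wins 2 of 3 groups, Pinecrest wins 1. Lincoln wins overall but not every group — no Simpson reversal.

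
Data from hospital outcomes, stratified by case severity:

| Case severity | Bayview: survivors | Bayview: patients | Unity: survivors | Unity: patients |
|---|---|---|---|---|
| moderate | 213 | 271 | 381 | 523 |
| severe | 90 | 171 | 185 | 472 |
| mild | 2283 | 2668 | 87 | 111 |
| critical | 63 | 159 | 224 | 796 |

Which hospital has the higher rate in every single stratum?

Bayview

Moderate: Bayview 213/271 = 78.6%, Unity 381/523 = 72.8% → Bayview
Severe: Bayview 90/171 = 52.6%, Unity 185/472 = 39.2% → Bayview
Mild: Bayview 2283/2668 = 85.6%, Unity 87/111 = 78.4% → Bayview
Critical: Bayview 63/159 = 39.6%, Unity 224/796 = 28.1% → Bayview
Bayview has the higher rate in all 4 groups.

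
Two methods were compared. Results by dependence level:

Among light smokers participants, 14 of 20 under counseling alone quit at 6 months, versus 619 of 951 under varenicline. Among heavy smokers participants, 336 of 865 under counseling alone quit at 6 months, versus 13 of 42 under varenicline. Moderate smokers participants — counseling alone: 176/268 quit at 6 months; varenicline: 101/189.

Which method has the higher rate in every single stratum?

Light smokers: counseling alone 14/20 = 70.0%, varenicline 619/951 = 65.1% → counseling alone
Heavy smokers: counseling alone 336/865 = 38.8%, varenicline 13/42 = 31.0% → counseling alone
Moderate smokers: counseling alone 176/268 = 65.7%, varenicline 101/189 = 53.4% → counseling alone
Counseling alone has the higher rate in all 3 groups.

counseling alone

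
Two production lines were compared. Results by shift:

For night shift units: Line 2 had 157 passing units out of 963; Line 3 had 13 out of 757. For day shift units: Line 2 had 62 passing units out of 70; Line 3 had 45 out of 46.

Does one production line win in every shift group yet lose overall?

No

Night shift: Line 2 157/963 = 16.3%, Line 3 13/757 = 1.7% → Line 2
Day shift: Line 2 62/70 = 88.6%, Line 3 45/46 = 97.8% → Line 3
Overall: Line 2 219/1033 = 21.2%, Line 3 58/803 = 7.2% → Line 2
Neither sweeps: Line 2 wins 1 of 2 groups, Line 3 wins 1. Line 2 wins overall but not every group — no Simpson reversal.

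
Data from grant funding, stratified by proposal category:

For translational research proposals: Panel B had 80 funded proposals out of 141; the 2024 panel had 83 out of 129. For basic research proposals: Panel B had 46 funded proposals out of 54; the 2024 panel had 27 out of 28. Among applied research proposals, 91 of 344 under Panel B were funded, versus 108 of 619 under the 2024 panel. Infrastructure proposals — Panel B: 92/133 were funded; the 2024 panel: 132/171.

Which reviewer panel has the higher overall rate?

Panel B

Translational research: Panel B 80/141 = 56.7%, the 2024 panel 83/129 = 64.3% → the 2024 panel
Basic research: Panel B 46/54 = 85.2%, the 2024 panel 27/28 = 96.4% → the 2024 panel
Applied research: Panel B 91/344 = 26.5%, the 2024 panel 108/619 = 17.4% → Panel B
Infrastructure: Panel B 92/133 = 69.2%, the 2024 panel 132/171 = 77.2% → the 2024 panel
Overall: Panel B 309/672 = 46.0%, the 2024 panel 350/947 = 37.0% → Panel B
(Neither sweeps every proposal group, but Panel B has the higher pooled rate.)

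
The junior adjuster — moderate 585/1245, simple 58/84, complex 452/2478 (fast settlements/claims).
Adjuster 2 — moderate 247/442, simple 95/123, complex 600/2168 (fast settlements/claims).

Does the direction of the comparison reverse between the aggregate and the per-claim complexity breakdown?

Moderate: the junior adjuster 585/1245 = 47.0%, Adjuster 2 247/442 = 55.9% → Adjuster 2
Simple: the junior adjuster 58/84 = 69.0%, Adjuster 2 95/123 = 77.2% → Adjuster 2
Complex: the junior adjuster 452/2478 = 18.2%, Adjuster 2 600/2168 = 27.7% → Adjuster 2
Overall: the junior adjuster 1095/3807 = 28.8%, Adjuster 2 942/2733 = 34.5% → Adjuster 2
Adjuster 2 wins overall and in every claim group — no reversal.

No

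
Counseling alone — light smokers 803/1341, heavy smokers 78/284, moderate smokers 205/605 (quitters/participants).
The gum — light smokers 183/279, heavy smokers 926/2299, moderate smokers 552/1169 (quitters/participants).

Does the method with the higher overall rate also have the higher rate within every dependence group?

Light smokers: counseling alone 803/1341 = 59.9%, the gum 183/279 = 65.6% → the gum
Heavy smokers: counseling alone 78/284 = 27.5%, the gum 926/2299 = 40.3% → the gum
Moderate smokers: counseling alone 205/605 = 33.9%, the gum 552/1169 = 47.2% → the gum
Overall: counseling alone 1086/2230 = 48.7%, the gum 1661/3747 = 44.3% → counseling alone
The gum wins each dependence group but counseling alone wins overall — the comparison reverses. The gum's participants skew toward heavy smokers, which has a lower base rate.

No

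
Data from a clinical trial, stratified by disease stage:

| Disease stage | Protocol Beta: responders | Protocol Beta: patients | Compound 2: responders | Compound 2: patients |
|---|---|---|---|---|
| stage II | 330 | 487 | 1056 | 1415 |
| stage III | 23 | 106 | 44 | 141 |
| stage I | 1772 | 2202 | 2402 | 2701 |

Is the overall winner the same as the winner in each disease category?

Yes

Stage II: Protocol Beta 330/487 = 67.8%, Compound 2 1056/1415 = 74.6% → Compound 2
Stage III: Protocol Beta 23/106 = 21.7%, Compound 2 44/141 = 31.2% → Compound 2
Stage I: Protocol Beta 1772/2202 = 80.5%, Compound 2 2402/2701 = 88.9% → Compound 2
Overall: Protocol Beta 2125/2795 = 76.0%, Compound 2 3502/4257 = 82.3% → Compound 2
Compound 2 wins overall and in every disease group — no reversal.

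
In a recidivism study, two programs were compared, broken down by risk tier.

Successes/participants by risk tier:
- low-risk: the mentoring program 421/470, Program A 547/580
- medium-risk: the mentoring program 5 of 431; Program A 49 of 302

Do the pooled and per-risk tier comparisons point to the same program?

Yes

Low-risk: the mentoring program 421/470 = 89.6%, Program A 547/580 = 94.3% → Program A
Medium-risk: the mentoring program 5/431 = 1.2%, Program A 49/302 = 16.2% → Program A
Overall: the mentoring program 426/901 = 47.3%, Program A 596/882 = 67.6% → Program A
Program A wins overall and in every risk group — no reversal.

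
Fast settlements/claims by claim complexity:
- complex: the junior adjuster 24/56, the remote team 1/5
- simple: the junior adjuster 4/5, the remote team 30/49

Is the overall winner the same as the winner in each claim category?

Complex: the junior adjuster 24/56 = 42.9%, the remote team 1/5 = 20.0% → the junior adjuster
Simple: the junior adjuster 4/5 = 80.0%, the remote team 30/49 = 61.2% → the junior adjuster
Overall: the junior adjuster 28/61 = 45.9%, the remote team 31/54 = 57.4% → the remote team
The junior adjuster wins each claim group but the remote team wins overall — the comparison reverses. The junior adjuster's claims skew toward complex, which has a lower base rate.

No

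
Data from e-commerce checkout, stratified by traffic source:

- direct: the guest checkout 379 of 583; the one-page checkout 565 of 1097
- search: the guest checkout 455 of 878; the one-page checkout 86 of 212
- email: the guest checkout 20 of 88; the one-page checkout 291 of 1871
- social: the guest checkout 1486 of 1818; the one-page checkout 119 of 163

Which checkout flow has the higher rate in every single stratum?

Direct: the guest checkout 379/583 = 65.0%, the one-page checkout 565/1097 = 51.5% → the guest checkout
Search: the guest checkout 455/878 = 51.8%, the one-page checkout 86/212 = 40.6% → the guest checkout
Email: the guest checkout 20/88 = 22.7%, the one-page checkout 291/1871 = 15.6% → the guest checkout
Social: the guest checkout 1486/1818 = 81.7%, the one-page checkout 119/163 = 73.0% → the guest checkout
The guest checkout has the higher rate in all 4 groups.

the guest checkout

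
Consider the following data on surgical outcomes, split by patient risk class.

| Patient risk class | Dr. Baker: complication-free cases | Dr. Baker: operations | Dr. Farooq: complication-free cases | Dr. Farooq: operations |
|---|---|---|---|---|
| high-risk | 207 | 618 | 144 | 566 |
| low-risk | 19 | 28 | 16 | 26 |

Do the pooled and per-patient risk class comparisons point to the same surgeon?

Yes

High-risk: Dr. Baker 207/618 = 33.5%, Dr. Farooq 144/566 = 25.4% → Dr. Baker
Low-risk: Dr. Baker 19/28 = 67.9%, Dr. Farooq 16/26 = 61.5% → Dr. Baker
Overall: Dr. Baker 226/646 = 35.0%, Dr. Farooq 160/592 = 27.0% → Dr. Baker
Dr. Baker wins overall and in every patient risk group — no reversal.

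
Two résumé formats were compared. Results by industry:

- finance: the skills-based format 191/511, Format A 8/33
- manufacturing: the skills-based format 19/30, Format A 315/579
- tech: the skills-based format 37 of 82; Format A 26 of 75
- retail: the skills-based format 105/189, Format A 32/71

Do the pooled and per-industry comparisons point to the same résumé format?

Finance: the skills-based format 191/511 = 37.4%, Format A 8/33 = 24.2% → the skills-based format
Manufacturing: the skills-based format 19/30 = 63.3%, Format A 315/579 = 54.4% → the skills-based format
Tech: the skills-based format 37/82 = 45.1%, Format A 26/75 = 34.7% → the skills-based format
Retail: the skills-based format 105/189 = 55.6%, Format A 32/71 = 45.1% → the skills-based format
Overall: the skills-based format 352/812 = 43.3%, Format A 381/758 = 50.3% → Format A
The skills-based format wins each industry group but Format A wins overall — the comparison reverses. The skills-based format's applications skew toward finance, which has a lower base rate.

No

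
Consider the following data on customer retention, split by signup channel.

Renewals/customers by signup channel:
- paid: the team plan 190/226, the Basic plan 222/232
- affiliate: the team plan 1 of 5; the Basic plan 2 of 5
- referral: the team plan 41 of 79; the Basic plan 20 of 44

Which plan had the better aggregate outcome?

the Basic plan

Paid: the team plan 190/226 = 84.1%, the Basic plan 222/232 = 95.7% → the Basic plan
Affiliate: the team plan 1/5 = 20.0%, the Basic plan 2/5 = 40.0% → the Basic plan
Referral: the team plan 41/79 = 51.9%, the Basic plan 20/44 = 45.5% → the team plan
Overall: the team plan 232/310 = 74.8%, the Basic plan 244/281 = 86.8% → the Basic plan
(Neither sweeps every signup group, but the Basic plan has the higher pooled rate.)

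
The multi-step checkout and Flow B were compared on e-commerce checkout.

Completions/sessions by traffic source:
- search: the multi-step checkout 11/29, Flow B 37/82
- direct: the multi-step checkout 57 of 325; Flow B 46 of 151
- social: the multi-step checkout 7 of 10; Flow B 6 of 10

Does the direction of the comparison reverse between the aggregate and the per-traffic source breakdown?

Search: the multi-step checkout 11/29 = 37.9%, Flow B 37/82 = 45.1% → Flow B
Direct: the multi-step checkout 57/325 = 17.5%, Flow B 46/151 = 30.5% → Flow B
Social: the multi-step checkout 7/10 = 70.0%, Flow B 6/10 = 60.0% → the multi-step checkout
Overall: the multi-step checkout 75/364 = 20.6%, Flow B 89/243 = 36.6% → Flow B
Neither sweeps: the multi-step checkout wins 1 of 3 groups, Flow B wins 2. Flow B wins overall but not every group — no Simpson reversal.

No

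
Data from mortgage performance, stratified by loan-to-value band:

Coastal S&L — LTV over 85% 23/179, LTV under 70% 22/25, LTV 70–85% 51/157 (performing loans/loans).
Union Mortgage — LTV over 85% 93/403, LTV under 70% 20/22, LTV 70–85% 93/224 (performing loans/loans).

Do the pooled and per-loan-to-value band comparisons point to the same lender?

Yes

LTV over 85%: Coastal S&L 23/179 = 12.8%, Union Mortgage 93/403 = 23.1% → Union Mortgage
LTV under 70%: Coastal S&L 22/25 = 88.0%, Union Mortgage 20/22 = 90.9% → Union Mortgage
LTV 70–85%: Coastal S&L 51/157 = 32.5%, Union Mortgage 93/224 = 41.5% → Union Mortgage
Overall: Coastal S&L 96/361 = 26.6%, Union Mortgage 206/649 = 31.7% → Union Mortgage
Union Mortgage wins overall and in every loan-to-value group — no reversal.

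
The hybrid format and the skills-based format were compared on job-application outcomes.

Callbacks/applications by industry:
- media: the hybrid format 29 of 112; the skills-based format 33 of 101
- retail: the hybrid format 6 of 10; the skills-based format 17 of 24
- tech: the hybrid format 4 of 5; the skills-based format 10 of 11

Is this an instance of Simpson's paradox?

Media: the hybrid format 29/112 = 25.9%, the skills-based format 33/101 = 32.7% → the skills-based format
Retail: the hybrid format 6/10 = 60.0%, the skills-based format 17/24 = 70.8% → the skills-based format
Tech: the hybrid format 4/5 = 80.0%, the skills-based format 10/11 = 90.9% → the skills-based format
Overall: the hybrid format 39/127 = 30.7%, the skills-based format 60/136 = 44.1% → the skills-based format
The skills-based format wins overall and in every industry group — no reversal.

No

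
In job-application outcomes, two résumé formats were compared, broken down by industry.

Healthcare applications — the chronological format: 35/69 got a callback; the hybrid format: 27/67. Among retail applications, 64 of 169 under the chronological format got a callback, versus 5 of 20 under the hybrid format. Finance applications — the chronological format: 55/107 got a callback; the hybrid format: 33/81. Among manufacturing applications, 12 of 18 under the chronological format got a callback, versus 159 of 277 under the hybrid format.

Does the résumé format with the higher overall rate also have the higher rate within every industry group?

Healthcare: the chronological format 35/69 = 50.7%, the hybrid format 27/67 = 40.3% → the chronological format
Retail: the chronological format 64/169 = 37.9%, the hybrid format 5/20 = 25.0% → the chronological format
Finance: the chronological format 55/107 = 51.4%, the hybrid format 33/81 = 40.7% → the chronological format
Manufacturing: the chronological format 12/18 = 66.7%, the hybrid format 159/277 = 57.4% → the chronological format
Overall: the chronological format 166/363 = 45.7%, the hybrid format 224/445 = 50.3% → the hybrid format
The chronological format wins each industry group but the hybrid format wins overall — the comparison reverses. The chronological format's applications skew toward retail, which has a lower base rate.

No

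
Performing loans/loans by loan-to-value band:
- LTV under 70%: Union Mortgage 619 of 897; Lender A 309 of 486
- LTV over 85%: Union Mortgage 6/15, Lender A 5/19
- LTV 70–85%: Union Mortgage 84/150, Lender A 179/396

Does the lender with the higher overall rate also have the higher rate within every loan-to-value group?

Yes

LTV under 70%: Union Mortgage 619/897 = 69.0%, Lender A 309/486 = 63.6% → Union Mortgage
LTV over 85%: Union Mortgage 6/15 = 40.0%, Lender A 5/19 = 26.3% → Union Mortgage
LTV 70–85%: Union Mortgage 84/150 = 56.0%, Lender A 179/396 = 45.2% → Union Mortgage
Overall: Union Mortgage 709/1062 = 66.8%, Lender A 493/901 = 54.7% → Union Mortgage
Union Mortgage wins overall and in every loan-to-value group — no reversal.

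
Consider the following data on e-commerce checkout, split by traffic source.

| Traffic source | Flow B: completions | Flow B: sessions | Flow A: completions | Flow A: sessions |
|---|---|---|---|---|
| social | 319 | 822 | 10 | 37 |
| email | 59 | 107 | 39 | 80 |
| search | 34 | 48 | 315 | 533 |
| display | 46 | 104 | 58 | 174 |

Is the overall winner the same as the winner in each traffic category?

No

Social: Flow B 319/822 = 38.8%, Flow A 10/37 = 27.0% → Flow B
Email: Flow B 59/107 = 55.1%, Flow A 39/80 = 48.8% → Flow B
Search: Flow B 34/48 = 70.8%, Flow A 315/533 = 59.1% → Flow B
Display: Flow B 46/104 = 44.2%, Flow A 58/174 = 33.3% → Flow B
Overall: Flow B 458/1081 = 42.4%, Flow A 422/824 = 51.2% → Flow A
Flow B wins each traffic group but Flow A wins overall — the comparison reverses. Flow B's sessions skew toward social, which has a lower base rate.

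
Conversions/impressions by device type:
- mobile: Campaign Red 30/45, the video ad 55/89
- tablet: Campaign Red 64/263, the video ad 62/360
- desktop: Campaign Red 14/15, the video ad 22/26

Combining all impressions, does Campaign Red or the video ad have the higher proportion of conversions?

Mobile: Campaign Red 30/45 = 66.7%, the video ad 55/89 = 61.8% → Campaign Red
Tablet: Campaign Red 64/263 = 24.3%, the video ad 62/360 = 17.2% → Campaign Red
Desktop: Campaign Red 14/15 = 93.3%, the video ad 22/26 = 84.6% → Campaign Red
Overall: Campaign Red 108/323 = 33.4%, the video ad 139/475 = 29.3% → Campaign Red

Campaign Red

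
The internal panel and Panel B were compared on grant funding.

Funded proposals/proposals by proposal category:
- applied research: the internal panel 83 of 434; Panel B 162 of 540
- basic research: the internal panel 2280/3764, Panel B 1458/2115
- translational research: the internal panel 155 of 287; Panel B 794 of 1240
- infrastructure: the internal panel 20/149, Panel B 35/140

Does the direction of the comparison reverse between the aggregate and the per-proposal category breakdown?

No

Applied research: the internal panel 83/434 = 19.1%, Panel B 162/540 = 30.0% → Panel B
Basic research: the internal panel 2280/3764 = 60.6%, Panel B 1458/2115 = 68.9% → Panel B
Translational research: the internal panel 155/287 = 54.0%, Panel B 794/1240 = 64.0% → Panel B
Infrastructure: the internal panel 20/149 = 13.4%, Panel B 35/140 = 25.0% → Panel B
Overall: the internal panel 2538/4634 = 54.8%, Panel B 2449/4035 = 60.7% → Panel B
Panel B wins overall and in every proposal group — no reversal.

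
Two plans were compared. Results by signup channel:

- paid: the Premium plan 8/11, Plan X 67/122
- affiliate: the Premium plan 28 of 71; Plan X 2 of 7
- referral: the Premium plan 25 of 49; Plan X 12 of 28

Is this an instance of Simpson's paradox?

Yes

Paid: the Premium plan 8/11 = 72.7%, Plan X 67/122 = 54.9% → the Premium plan
Affiliate: the Premium plan 28/71 = 39.4%, Plan X 2/7 = 28.6% → the Premium plan
Referral: the Premium plan 25/49 = 51.0%, Plan X 12/28 = 42.9% → the Premium plan
Overall: the Premium plan 61/131 = 46.6%, Plan X 81/157 = 51.6% → Plan X
The Premium plan wins each signup group but Plan X wins overall — the comparison reverses. The Premium plan's customers skew toward affiliate, which has a lower base rate.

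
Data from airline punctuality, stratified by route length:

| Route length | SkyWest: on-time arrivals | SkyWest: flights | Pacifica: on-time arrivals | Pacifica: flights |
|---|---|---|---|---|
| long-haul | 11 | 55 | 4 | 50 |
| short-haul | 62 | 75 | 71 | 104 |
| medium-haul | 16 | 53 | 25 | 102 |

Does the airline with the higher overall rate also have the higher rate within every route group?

Long-haul: SkyWest 11/55 = 20.0%, Pacifica 4/50 = 8.0% → SkyWest
Short-haul: SkyWest 62/75 = 82.7%, Pacifica 71/104 = 68.3% → SkyWest
Medium-haul: SkyWest 16/53 = 30.2%, Pacifica 25/102 = 24.5% → SkyWest
Overall: SkyWest 89/183 = 48.6%, Pacifica 100/256 = 39.1% → SkyWest
SkyWest wins overall and in every route group — no reversal.

Yes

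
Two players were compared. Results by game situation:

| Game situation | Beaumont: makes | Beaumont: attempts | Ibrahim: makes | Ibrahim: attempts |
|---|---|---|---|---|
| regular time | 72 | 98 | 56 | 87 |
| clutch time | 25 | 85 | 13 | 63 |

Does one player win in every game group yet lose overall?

No

Regular time: Beaumont 72/98 = 73.5%, Ibrahim 56/87 = 64.4% → Beaumont
Clutch time: Beaumont 25/85 = 29.4%, Ibrahim 13/63 = 20.6% → Beaumont
Overall: Beaumont 97/183 = 53.0%, Ibrahim 69/150 = 46.0% → Beaumont
Beaumont wins overall and in every game group — no reversal.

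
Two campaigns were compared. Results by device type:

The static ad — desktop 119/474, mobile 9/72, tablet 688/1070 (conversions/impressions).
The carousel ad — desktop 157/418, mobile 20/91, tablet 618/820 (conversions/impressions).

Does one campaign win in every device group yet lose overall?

No

Desktop: the static ad 119/474 = 25.1%, the carousel ad 157/418 = 37.6% → the carousel ad
Mobile: the static ad 9/72 = 12.5%, the carousel ad 20/91 = 22.0% → the carousel ad
Tablet: the static ad 688/1070 = 64.3%, the carousel ad 618/820 = 75.4% → the carousel ad
Overall: the static ad 816/1616 = 50.5%, the carousel ad 795/1329 = 59.8% → the carousel ad
The carousel ad wins overall and in every device group — no reversal.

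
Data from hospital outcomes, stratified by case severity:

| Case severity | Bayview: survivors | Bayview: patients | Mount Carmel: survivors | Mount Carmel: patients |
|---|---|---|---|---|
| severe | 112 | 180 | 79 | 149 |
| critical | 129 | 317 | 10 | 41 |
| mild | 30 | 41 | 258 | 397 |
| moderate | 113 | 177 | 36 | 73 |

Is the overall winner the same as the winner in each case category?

Severe: Bayview 112/180 = 62.2%, Mount Carmel 79/149 = 53.0% → Bayview
Critical: Bayview 129/317 = 40.7%, Mount Carmel 10/41 = 24.4% → Bayview
Mild: Bayview 30/41 = 73.2%, Mount Carmel 258/397 = 65.0% → Bayview
Moderate: Bayview 113/177 = 63.8%, Mount Carmel 36/73 = 49.3% → Bayview
Overall: Bayview 384/715 = 53.7%, Mount Carmel 383/660 = 58.0% → Mount Carmel
Bayview wins each case group but Mount Carmel wins overall — the comparison reverses. Bayview's patients skew toward critical, which has a lower base rate.

No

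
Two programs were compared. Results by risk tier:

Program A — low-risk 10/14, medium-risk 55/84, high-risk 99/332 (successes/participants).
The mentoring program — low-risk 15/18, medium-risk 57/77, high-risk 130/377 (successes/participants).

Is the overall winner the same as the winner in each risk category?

Yes

Low-risk: Program A 10/14 = 71.4%, the mentoring program 15/18 = 83.3% → the mentoring program
Medium-risk: Program A 55/84 = 65.5%, the mentoring program 57/77 = 74.0% → the mentoring program
High-risk: Program A 99/332 = 29.8%, the mentoring program 130/377 = 34.5% → the mentoring program
Overall: Program A 164/430 = 38.1%, the mentoring program 202/472 = 42.8% → the mentoring program
The mentoring program wins overall and in every risk group — no reversal.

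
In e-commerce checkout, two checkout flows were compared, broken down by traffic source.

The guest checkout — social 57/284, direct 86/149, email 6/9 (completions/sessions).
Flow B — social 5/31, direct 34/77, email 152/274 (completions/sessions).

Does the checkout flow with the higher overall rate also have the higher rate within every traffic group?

Social: the guest checkout 57/284 = 20.1%, Flow B 5/31 = 16.1% → the guest checkout
Direct: the guest checkout 86/149 = 57.7%, Flow B 34/77 = 44.2% → the guest checkout
Email: the guest checkout 6/9 = 66.7%, Flow B 152/274 = 55.5% → the guest checkout
Overall: the guest checkout 149/442 = 33.7%, Flow B 191/382 = 50.0% → Flow B
The guest checkout wins each traffic group but Flow B wins overall — the comparison reverses. The guest checkout's sessions skew toward social, which has a lower base rate.

No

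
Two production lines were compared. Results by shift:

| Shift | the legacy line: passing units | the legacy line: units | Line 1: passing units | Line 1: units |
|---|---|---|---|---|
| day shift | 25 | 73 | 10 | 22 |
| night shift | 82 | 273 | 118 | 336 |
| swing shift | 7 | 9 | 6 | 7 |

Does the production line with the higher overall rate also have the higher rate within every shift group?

Day shift: the legacy line 25/73 = 34.2%, Line 1 10/22 = 45.5% → Line 1
Night shift: the legacy line 82/273 = 30.0%, Line 1 118/336 = 35.1% → Line 1
Swing shift: the legacy line 7/9 = 77.8%, Line 1 6/7 = 85.7% → Line 1
Overall: the legacy line 114/355 = 32.1%, Line 1 134/365 = 36.7% → Line 1
Line 1 wins overall and in every shift group — no reversal.

Yes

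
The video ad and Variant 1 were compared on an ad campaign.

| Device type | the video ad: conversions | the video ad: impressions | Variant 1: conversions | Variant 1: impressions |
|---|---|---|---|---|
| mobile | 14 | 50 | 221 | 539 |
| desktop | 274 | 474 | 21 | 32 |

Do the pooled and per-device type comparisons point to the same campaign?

Mobile: the video ad 14/50 = 28.0%, Variant 1 221/539 = 41.0% → Variant 1
Desktop: the video ad 274/474 = 57.8%, Variant 1 21/32 = 65.6% → Variant 1
Overall: the video ad 288/524 = 55.0%, Variant 1 242/571 = 42.4% → the video ad
Variant 1 wins each device group but the video ad wins overall — the comparison reverses. Variant 1's impressions skew toward mobile, which has a lower base rate.

No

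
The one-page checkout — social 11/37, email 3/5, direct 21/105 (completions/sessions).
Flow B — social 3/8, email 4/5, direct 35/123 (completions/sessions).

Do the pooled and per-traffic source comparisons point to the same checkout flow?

Social: the one-page checkout 11/37 = 29.7%, Flow B 3/8 = 37.5% → Flow B
Email: the one-page checkout 3/5 = 60.0%, Flow B 4/5 = 80.0% → Flow B
Direct: the one-page checkout 21/105 = 20.0%, Flow B 35/123 = 28.5% → Flow B
Overall: the one-page checkout 35/147 = 23.8%, Flow B 42/136 = 30.9% → Flow B
Flow B wins overall and in every traffic group — no reversal.

Yes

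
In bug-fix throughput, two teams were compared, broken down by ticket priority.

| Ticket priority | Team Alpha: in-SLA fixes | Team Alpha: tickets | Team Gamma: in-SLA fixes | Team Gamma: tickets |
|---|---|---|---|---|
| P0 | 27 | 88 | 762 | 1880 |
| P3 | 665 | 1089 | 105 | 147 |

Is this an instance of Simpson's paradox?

P0: Team Alpha 27/88 = 30.7%, Team Gamma 762/1880 = 40.5% → Team Gamma
P3: Team Alpha 665/1089 = 61.1%, Team Gamma 105/147 = 71.4% → Team Gamma
Overall: Team Alpha 692/1177 = 58.8%, Team Gamma 867/2027 = 42.8% → Team Alpha
Team Gamma wins each ticket group but Team Alpha wins overall — the comparison reverses. Team Gamma's tickets skew toward P0, which has a lower base rate.

Yes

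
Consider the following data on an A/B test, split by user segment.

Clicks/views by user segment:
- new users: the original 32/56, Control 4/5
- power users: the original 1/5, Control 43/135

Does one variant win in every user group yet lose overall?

New users: the original 32/56 = 57.1%, Control 4/5 = 80.0% → Control
Power users: the original 1/5 = 20.0%, Control 43/135 = 31.9% → Control
Overall: the original 33/61 = 54.1%, Control 47/140 = 33.6% → the original
Control wins each user group but the original wins overall — the comparison reverses. Control's views skew toward power users, which has a lower base rate.

Yes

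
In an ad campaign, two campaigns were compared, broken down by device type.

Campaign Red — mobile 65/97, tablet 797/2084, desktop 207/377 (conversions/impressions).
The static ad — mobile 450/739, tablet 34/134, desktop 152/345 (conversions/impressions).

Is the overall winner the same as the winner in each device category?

Mobile: Campaign Red 65/97 = 67.0%, the static ad 450/739 = 60.9% → Campaign Red
Tablet: Campaign Red 797/2084 = 38.2%, the static ad 34/134 = 25.4% → Campaign Red
Desktop: Campaign Red 207/377 = 54.9%, the static ad 152/345 = 44.1% → Campaign Red
Overall: Campaign Red 1069/2558 = 41.8%, the static ad 636/1218 = 52.2% → the static ad
Campaign Red wins each device group but the static ad wins overall — the comparison reverses. Campaign Red's impressions skew toward tablet, which has a lower base rate.

No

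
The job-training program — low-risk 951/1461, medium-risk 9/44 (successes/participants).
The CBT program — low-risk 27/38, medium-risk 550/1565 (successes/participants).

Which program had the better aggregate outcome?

the job-training program

Low-risk: the job-training program 951/1461 = 65.1%, the CBT program 27/38 = 71.1% → the CBT program
Medium-risk: the job-training program 9/44 = 20.5%, the CBT program 550/1565 = 35.1% → the CBT program
Overall: the job-training program 960/1505 = 63.8%, the CBT program 577/1603 = 36.0% → the job-training program
(The CBT program wins every risk group but the job-training program wins overall — the CBT program's participants skew toward the low-rate medium-risk group.)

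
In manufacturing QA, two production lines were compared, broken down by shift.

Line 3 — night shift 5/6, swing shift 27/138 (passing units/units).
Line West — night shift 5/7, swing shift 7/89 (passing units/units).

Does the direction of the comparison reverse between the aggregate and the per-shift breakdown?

Night shift: Line 3 5/6 = 83.3%, Line West 5/7 = 71.4% → Line 3
Swing shift: Line 3 27/138 = 19.6%, Line West 7/89 = 7.9% → Line 3
Overall: Line 3 32/144 = 22.2%, Line West 12/96 = 12.5% → Line 3
Line 3 wins overall and in every shift group — no reversal.

No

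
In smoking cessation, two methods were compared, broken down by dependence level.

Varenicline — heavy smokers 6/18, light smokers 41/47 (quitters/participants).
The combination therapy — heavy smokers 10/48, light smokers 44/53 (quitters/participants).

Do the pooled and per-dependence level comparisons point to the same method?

Heavy smokers: varenicline 6/18 = 33.3%, the combination therapy 10/48 = 20.8% → varenicline
Light smokers: varenicline 41/47 = 87.2%, the combination therapy 44/53 = 83.0% → varenicline
Overall: varenicline 47/65 = 72.3%, the combination therapy 54/101 = 53.5% → varenicline
Varenicline wins overall and in every dependence group — no reversal.

Yes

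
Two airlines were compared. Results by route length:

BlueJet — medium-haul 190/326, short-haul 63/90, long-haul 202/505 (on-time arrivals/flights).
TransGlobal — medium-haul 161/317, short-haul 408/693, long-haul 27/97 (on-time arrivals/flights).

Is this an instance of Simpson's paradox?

Medium-haul: BlueJet 190/326 = 58.3%, TransGlobal 161/317 = 50.8% → BlueJet
Short-haul: BlueJet 63/90 = 70.0%, TransGlobal 408/693 = 58.9% → BlueJet
Long-haul: BlueJet 202/505 = 40.0%, TransGlobal 27/97 = 27.8% → BlueJet
Overall: BlueJet 455/921 = 49.4%, TransGlobal 596/1107 = 53.8% → TransGlobal
BlueJet wins each route group but TransGlobal wins overall — the comparison reverses. BlueJet's flights skew toward long-haul, which has a lower base rate.

Yes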